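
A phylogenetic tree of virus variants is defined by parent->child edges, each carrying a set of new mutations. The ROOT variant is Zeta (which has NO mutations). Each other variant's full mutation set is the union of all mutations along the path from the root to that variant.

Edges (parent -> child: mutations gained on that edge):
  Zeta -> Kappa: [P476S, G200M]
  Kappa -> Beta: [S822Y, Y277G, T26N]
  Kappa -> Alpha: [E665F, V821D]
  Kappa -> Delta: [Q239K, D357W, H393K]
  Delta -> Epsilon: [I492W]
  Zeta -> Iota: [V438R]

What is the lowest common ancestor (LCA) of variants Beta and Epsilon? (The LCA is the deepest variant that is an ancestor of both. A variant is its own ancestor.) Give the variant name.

Path from root to Beta: Zeta -> Kappa -> Beta
  ancestors of Beta: {Zeta, Kappa, Beta}
Path from root to Epsilon: Zeta -> Kappa -> Delta -> Epsilon
  ancestors of Epsilon: {Zeta, Kappa, Delta, Epsilon}
Common ancestors: {Zeta, Kappa}
Walk up from Epsilon: Epsilon (not in ancestors of Beta), Delta (not in ancestors of Beta), Kappa (in ancestors of Beta), Zeta (in ancestors of Beta)
Deepest common ancestor (LCA) = Kappa

Answer: Kappa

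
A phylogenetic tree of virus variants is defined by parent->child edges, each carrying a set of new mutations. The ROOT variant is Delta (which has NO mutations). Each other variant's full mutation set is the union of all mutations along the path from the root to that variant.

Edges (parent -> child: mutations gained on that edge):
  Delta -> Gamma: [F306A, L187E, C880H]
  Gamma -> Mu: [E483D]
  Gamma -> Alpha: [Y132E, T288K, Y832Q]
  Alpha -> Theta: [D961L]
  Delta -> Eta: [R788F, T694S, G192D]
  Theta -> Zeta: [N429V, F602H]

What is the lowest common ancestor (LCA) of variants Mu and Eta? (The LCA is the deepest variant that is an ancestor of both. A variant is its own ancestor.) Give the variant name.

Answer: Delta

Derivation:
Path from root to Mu: Delta -> Gamma -> Mu
  ancestors of Mu: {Delta, Gamma, Mu}
Path from root to Eta: Delta -> Eta
  ancestors of Eta: {Delta, Eta}
Common ancestors: {Delta}
Walk up from Eta: Eta (not in ancestors of Mu), Delta (in ancestors of Mu)
Deepest common ancestor (LCA) = Delta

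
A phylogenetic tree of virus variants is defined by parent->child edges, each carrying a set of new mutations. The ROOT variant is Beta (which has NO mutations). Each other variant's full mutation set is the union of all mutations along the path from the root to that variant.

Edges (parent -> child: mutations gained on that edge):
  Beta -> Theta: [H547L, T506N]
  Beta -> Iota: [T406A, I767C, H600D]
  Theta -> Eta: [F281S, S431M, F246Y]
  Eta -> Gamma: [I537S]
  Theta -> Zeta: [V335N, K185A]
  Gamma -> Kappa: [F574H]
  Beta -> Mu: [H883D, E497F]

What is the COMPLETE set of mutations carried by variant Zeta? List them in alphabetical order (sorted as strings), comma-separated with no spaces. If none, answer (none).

Answer: H547L,K185A,T506N,V335N

Derivation:
At Beta: gained [] -> total []
At Theta: gained ['H547L', 'T506N'] -> total ['H547L', 'T506N']
At Zeta: gained ['V335N', 'K185A'] -> total ['H547L', 'K185A', 'T506N', 'V335N']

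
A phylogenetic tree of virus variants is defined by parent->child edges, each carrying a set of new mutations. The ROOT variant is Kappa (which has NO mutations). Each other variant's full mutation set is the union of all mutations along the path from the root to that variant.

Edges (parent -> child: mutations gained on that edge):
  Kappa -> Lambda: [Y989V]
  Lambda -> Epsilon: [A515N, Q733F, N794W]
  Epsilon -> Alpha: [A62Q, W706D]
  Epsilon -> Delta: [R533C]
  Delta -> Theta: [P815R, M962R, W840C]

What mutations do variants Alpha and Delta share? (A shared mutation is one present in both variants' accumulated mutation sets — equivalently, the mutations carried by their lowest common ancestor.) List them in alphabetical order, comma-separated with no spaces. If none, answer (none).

Answer: A515N,N794W,Q733F,Y989V

Derivation:
Accumulating mutations along path to Alpha:
  At Kappa: gained [] -> total []
  At Lambda: gained ['Y989V'] -> total ['Y989V']
  At Epsilon: gained ['A515N', 'Q733F', 'N794W'] -> total ['A515N', 'N794W', 'Q733F', 'Y989V']
  At Alpha: gained ['A62Q', 'W706D'] -> total ['A515N', 'A62Q', 'N794W', 'Q733F', 'W706D', 'Y989V']
Mutations(Alpha) = ['A515N', 'A62Q', 'N794W', 'Q733F', 'W706D', 'Y989V']
Accumulating mutations along path to Delta:
  At Kappa: gained [] -> total []
  At Lambda: gained ['Y989V'] -> total ['Y989V']
  At Epsilon: gained ['A515N', 'Q733F', 'N794W'] -> total ['A515N', 'N794W', 'Q733F', 'Y989V']
  At Delta: gained ['R533C'] -> total ['A515N', 'N794W', 'Q733F', 'R533C', 'Y989V']
Mutations(Delta) = ['A515N', 'N794W', 'Q733F', 'R533C', 'Y989V']
Intersection: ['A515N', 'A62Q', 'N794W', 'Q733F', 'W706D', 'Y989V'] ∩ ['A515N', 'N794W', 'Q733F', 'R533C', 'Y989V'] = ['A515N', 'N794W', 'Q733F', 'Y989V']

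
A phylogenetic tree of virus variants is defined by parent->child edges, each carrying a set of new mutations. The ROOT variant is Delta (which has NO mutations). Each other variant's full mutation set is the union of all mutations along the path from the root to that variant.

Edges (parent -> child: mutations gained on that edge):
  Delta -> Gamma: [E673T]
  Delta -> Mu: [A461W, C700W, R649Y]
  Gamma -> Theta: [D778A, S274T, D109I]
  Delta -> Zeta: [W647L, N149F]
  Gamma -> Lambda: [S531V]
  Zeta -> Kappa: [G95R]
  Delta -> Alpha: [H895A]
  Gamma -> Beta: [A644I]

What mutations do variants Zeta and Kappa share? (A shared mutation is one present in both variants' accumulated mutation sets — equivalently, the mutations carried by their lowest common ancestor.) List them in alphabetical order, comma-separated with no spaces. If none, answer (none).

Answer: N149F,W647L

Derivation:
Accumulating mutations along path to Zeta:
  At Delta: gained [] -> total []
  At Zeta: gained ['W647L', 'N149F'] -> total ['N149F', 'W647L']
Mutations(Zeta) = ['N149F', 'W647L']
Accumulating mutations along path to Kappa:
  At Delta: gained [] -> total []
  At Zeta: gained ['W647L', 'N149F'] -> total ['N149F', 'W647L']
  At Kappa: gained ['G95R'] -> total ['G95R', 'N149F', 'W647L']
Mutations(Kappa) = ['G95R', 'N149F', 'W647L']
Intersection: ['N149F', 'W647L'] ∩ ['G95R', 'N149F', 'W647L'] = ['N149F', 'W647L']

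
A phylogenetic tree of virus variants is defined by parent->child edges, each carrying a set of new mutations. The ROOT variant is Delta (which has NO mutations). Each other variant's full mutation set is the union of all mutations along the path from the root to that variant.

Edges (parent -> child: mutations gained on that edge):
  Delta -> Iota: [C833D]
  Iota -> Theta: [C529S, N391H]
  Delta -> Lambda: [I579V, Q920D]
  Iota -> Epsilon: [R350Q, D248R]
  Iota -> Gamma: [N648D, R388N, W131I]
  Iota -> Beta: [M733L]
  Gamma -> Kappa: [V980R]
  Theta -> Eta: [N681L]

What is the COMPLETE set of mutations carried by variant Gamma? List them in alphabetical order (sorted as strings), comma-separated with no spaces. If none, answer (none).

At Delta: gained [] -> total []
At Iota: gained ['C833D'] -> total ['C833D']
At Gamma: gained ['N648D', 'R388N', 'W131I'] -> total ['C833D', 'N648D', 'R388N', 'W131I']

Answer: C833D,N648D,R388N,W131I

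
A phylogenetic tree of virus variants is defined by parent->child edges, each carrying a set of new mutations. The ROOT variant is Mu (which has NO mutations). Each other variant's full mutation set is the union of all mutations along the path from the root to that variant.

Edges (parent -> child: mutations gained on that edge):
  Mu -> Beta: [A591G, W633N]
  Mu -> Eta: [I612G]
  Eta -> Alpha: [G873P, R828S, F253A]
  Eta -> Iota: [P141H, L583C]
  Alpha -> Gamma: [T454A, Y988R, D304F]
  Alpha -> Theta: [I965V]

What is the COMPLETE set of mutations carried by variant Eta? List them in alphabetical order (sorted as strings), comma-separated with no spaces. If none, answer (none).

Answer: I612G

Derivation:
At Mu: gained [] -> total []
At Eta: gained ['I612G'] -> total ['I612G']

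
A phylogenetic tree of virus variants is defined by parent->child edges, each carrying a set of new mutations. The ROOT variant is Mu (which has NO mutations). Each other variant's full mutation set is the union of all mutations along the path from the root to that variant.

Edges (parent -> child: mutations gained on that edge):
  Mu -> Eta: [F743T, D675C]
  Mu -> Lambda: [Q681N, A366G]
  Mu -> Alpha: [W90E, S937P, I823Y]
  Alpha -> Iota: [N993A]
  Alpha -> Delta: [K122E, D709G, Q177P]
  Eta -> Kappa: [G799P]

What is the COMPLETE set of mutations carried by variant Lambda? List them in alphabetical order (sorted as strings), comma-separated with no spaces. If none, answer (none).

At Mu: gained [] -> total []
At Lambda: gained ['Q681N', 'A366G'] -> total ['A366G', 'Q681N']

Answer: A366G,Q681N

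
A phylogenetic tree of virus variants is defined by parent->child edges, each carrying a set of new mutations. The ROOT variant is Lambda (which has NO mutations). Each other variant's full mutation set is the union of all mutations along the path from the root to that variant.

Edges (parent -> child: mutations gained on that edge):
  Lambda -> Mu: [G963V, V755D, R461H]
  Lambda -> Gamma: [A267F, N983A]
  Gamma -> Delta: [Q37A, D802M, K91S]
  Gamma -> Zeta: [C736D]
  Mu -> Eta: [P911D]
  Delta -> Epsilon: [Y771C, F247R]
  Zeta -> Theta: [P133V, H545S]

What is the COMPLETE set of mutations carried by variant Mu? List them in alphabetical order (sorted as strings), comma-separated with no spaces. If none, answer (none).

At Lambda: gained [] -> total []
At Mu: gained ['G963V', 'V755D', 'R461H'] -> total ['G963V', 'R461H', 'V755D']

Answer: G963V,R461H,V755D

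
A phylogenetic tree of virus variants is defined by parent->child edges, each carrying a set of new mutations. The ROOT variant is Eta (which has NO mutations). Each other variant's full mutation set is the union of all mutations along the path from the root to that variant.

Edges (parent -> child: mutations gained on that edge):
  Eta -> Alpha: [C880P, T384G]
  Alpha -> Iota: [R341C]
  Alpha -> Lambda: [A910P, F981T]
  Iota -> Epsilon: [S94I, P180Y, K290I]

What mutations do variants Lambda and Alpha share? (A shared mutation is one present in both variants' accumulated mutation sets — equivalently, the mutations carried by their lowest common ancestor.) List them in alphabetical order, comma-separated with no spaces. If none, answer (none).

Answer: C880P,T384G

Derivation:
Accumulating mutations along path to Lambda:
  At Eta: gained [] -> total []
  At Alpha: gained ['C880P', 'T384G'] -> total ['C880P', 'T384G']
  At Lambda: gained ['A910P', 'F981T'] -> total ['A910P', 'C880P', 'F981T', 'T384G']
Mutations(Lambda) = ['A910P', 'C880P', 'F981T', 'T384G']
Accumulating mutations along path to Alpha:
  At Eta: gained [] -> total []
  At Alpha: gained ['C880P', 'T384G'] -> total ['C880P', 'T384G']
Mutations(Alpha) = ['C880P', 'T384G']
Intersection: ['A910P', 'C880P', 'F981T', 'T384G'] ∩ ['C880P', 'T384G'] = ['C880P', 'T384G']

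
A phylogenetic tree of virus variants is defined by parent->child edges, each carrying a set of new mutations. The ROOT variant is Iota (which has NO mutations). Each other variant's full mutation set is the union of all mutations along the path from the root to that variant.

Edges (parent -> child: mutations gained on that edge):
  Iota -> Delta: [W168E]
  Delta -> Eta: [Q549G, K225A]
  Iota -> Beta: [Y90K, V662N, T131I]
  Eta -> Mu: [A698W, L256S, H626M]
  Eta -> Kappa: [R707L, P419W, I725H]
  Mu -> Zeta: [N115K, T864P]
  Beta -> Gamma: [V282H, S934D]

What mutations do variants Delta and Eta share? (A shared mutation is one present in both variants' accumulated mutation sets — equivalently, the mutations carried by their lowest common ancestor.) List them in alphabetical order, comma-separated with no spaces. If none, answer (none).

Accumulating mutations along path to Delta:
  At Iota: gained [] -> total []
  At Delta: gained ['W168E'] -> total ['W168E']
Mutations(Delta) = ['W168E']
Accumulating mutations along path to Eta:
  At Iota: gained [] -> total []
  At Delta: gained ['W168E'] -> total ['W168E']
  At Eta: gained ['Q549G', 'K225A'] -> total ['K225A', 'Q549G', 'W168E']
Mutations(Eta) = ['K225A', 'Q549G', 'W168E']
Intersection: ['W168E'] ∩ ['K225A', 'Q549G', 'W168E'] = ['W168E']

Answer: W168E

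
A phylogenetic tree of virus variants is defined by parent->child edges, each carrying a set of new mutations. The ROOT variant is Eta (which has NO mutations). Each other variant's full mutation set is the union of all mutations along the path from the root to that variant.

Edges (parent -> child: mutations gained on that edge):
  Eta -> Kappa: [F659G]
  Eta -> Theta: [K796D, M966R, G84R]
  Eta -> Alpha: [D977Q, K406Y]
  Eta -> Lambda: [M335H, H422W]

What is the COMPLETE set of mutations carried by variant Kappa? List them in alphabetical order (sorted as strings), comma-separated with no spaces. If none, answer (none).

At Eta: gained [] -> total []
At Kappa: gained ['F659G'] -> total ['F659G']

Answer: F659G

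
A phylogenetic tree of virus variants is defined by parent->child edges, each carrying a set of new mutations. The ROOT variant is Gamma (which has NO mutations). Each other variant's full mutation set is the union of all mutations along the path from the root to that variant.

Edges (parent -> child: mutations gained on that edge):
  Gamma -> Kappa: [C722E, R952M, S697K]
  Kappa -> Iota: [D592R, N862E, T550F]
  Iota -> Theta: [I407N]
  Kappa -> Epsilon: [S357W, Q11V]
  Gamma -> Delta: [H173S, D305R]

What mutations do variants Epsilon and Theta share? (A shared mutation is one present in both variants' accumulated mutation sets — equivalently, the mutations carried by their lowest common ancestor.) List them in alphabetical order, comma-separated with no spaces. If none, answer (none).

Accumulating mutations along path to Epsilon:
  At Gamma: gained [] -> total []
  At Kappa: gained ['C722E', 'R952M', 'S697K'] -> total ['C722E', 'R952M', 'S697K']
  At Epsilon: gained ['S357W', 'Q11V'] -> total ['C722E', 'Q11V', 'R952M', 'S357W', 'S697K']
Mutations(Epsilon) = ['C722E', 'Q11V', 'R952M', 'S357W', 'S697K']
Accumulating mutations along path to Theta:
  At Gamma: gained [] -> total []
  At Kappa: gained ['C722E', 'R952M', 'S697K'] -> total ['C722E', 'R952M', 'S697K']
  At Iota: gained ['D592R', 'N862E', 'T550F'] -> total ['C722E', 'D592R', 'N862E', 'R952M', 'S697K', 'T550F']
  At Theta: gained ['I407N'] -> total ['C722E', 'D592R', 'I407N', 'N862E', 'R952M', 'S697K', 'T550F']
Mutations(Theta) = ['C722E', 'D592R', 'I407N', 'N862E', 'R952M', 'S697K', 'T550F']
Intersection: ['C722E', 'Q11V', 'R952M', 'S357W', 'S697K'] ∩ ['C722E', 'D592R', 'I407N', 'N862E', 'R952M', 'S697K', 'T550F'] = ['C722E', 'R952M', 'S697K']

Answer: C722E,R952M,S697K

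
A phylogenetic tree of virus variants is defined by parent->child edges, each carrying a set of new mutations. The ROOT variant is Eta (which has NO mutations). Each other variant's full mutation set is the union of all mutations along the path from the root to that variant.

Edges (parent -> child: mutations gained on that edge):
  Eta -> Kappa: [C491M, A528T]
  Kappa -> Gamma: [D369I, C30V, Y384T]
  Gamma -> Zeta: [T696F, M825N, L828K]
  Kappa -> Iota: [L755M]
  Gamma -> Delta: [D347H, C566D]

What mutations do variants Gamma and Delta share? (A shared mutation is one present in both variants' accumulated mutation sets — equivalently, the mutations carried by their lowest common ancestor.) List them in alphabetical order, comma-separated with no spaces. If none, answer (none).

Answer: A528T,C30V,C491M,D369I,Y384T

Derivation:
Accumulating mutations along path to Gamma:
  At Eta: gained [] -> total []
  At Kappa: gained ['C491M', 'A528T'] -> total ['A528T', 'C491M']
  At Gamma: gained ['D369I', 'C30V', 'Y384T'] -> total ['A528T', 'C30V', 'C491M', 'D369I', 'Y384T']
Mutations(Gamma) = ['A528T', 'C30V', 'C491M', 'D369I', 'Y384T']
Accumulating mutations along path to Delta:
  At Eta: gained [] -> total []
  At Kappa: gained ['C491M', 'A528T'] -> total ['A528T', 'C491M']
  At Gamma: gained ['D369I', 'C30V', 'Y384T'] -> total ['A528T', 'C30V', 'C491M', 'D369I', 'Y384T']
  At Delta: gained ['D347H', 'C566D'] -> total ['A528T', 'C30V', 'C491M', 'C566D', 'D347H', 'D369I', 'Y384T']
Mutations(Delta) = ['A528T', 'C30V', 'C491M', 'C566D', 'D347H', 'D369I', 'Y384T']
Intersection: ['A528T', 'C30V', 'C491M', 'D369I', 'Y384T'] ∩ ['A528T', 'C30V', 'C491M', 'C566D', 'D347H', 'D369I', 'Y384T'] = ['A528T', 'C30V', 'C491M', 'D369I', 'Y384T']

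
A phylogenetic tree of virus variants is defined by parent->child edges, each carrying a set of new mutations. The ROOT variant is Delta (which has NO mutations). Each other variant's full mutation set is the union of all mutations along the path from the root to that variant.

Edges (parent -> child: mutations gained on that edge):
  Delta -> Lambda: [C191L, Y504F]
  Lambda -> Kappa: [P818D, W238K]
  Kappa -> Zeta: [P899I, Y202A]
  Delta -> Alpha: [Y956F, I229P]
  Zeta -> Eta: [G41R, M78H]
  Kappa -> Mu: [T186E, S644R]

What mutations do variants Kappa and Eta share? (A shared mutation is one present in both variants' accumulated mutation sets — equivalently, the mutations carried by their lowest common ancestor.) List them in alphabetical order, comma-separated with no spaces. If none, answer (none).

Answer: C191L,P818D,W238K,Y504F

Derivation:
Accumulating mutations along path to Kappa:
  At Delta: gained [] -> total []
  At Lambda: gained ['C191L', 'Y504F'] -> total ['C191L', 'Y504F']
  At Kappa: gained ['P818D', 'W238K'] -> total ['C191L', 'P818D', 'W238K', 'Y504F']
Mutations(Kappa) = ['C191L', 'P818D', 'W238K', 'Y504F']
Accumulating mutations along path to Eta:
  At Delta: gained [] -> total []
  At Lambda: gained ['C191L', 'Y504F'] -> total ['C191L', 'Y504F']
  At Kappa: gained ['P818D', 'W238K'] -> total ['C191L', 'P818D', 'W238K', 'Y504F']
  At Zeta: gained ['P899I', 'Y202A'] -> total ['C191L', 'P818D', 'P899I', 'W238K', 'Y202A', 'Y504F']
  At Eta: gained ['G41R', 'M78H'] -> total ['C191L', 'G41R', 'M78H', 'P818D', 'P899I', 'W238K', 'Y202A', 'Y504F']
Mutations(Eta) = ['C191L', 'G41R', 'M78H', 'P818D', 'P899I', 'W238K', 'Y202A', 'Y504F']
Intersection: ['C191L', 'P818D', 'W238K', 'Y504F'] ∩ ['C191L', 'G41R', 'M78H', 'P818D', 'P899I', 'W238K', 'Y202A', 'Y504F'] = ['C191L', 'P818D', 'W238K', 'Y504F']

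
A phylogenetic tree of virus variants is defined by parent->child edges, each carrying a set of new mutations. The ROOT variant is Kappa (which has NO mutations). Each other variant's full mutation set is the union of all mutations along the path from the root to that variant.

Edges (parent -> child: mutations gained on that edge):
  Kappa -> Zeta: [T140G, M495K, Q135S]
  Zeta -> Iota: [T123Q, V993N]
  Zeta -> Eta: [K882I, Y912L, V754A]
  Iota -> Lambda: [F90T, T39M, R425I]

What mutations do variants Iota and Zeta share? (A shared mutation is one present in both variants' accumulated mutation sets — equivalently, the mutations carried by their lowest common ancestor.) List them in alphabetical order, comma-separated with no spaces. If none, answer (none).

Accumulating mutations along path to Iota:
  At Kappa: gained [] -> total []
  At Zeta: gained ['T140G', 'M495K', 'Q135S'] -> total ['M495K', 'Q135S', 'T140G']
  At Iota: gained ['T123Q', 'V993N'] -> total ['M495K', 'Q135S', 'T123Q', 'T140G', 'V993N']
Mutations(Iota) = ['M495K', 'Q135S', 'T123Q', 'T140G', 'V993N']
Accumulating mutations along path to Zeta:
  At Kappa: gained [] -> total []
  At Zeta: gained ['T140G', 'M495K', 'Q135S'] -> total ['M495K', 'Q135S', 'T140G']
Mutations(Zeta) = ['M495K', 'Q135S', 'T140G']
Intersection: ['M495K', 'Q135S', 'T123Q', 'T140G', 'V993N'] ∩ ['M495K', 'Q135S', 'T140G'] = ['M495K', 'Q135S', 'T140G']

Answer: M495K,Q135S,T140G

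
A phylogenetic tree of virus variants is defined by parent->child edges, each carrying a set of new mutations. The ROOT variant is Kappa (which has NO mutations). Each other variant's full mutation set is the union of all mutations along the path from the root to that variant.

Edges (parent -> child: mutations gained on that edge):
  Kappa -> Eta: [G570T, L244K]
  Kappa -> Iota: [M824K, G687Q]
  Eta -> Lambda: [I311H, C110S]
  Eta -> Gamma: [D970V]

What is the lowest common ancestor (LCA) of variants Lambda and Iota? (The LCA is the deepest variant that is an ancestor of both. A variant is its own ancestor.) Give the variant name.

Answer: Kappa

Derivation:
Path from root to Lambda: Kappa -> Eta -> Lambda
  ancestors of Lambda: {Kappa, Eta, Lambda}
Path from root to Iota: Kappa -> Iota
  ancestors of Iota: {Kappa, Iota}
Common ancestors: {Kappa}
Walk up from Iota: Iota (not in ancestors of Lambda), Kappa (in ancestors of Lambda)
Deepest common ancestor (LCA) = Kappa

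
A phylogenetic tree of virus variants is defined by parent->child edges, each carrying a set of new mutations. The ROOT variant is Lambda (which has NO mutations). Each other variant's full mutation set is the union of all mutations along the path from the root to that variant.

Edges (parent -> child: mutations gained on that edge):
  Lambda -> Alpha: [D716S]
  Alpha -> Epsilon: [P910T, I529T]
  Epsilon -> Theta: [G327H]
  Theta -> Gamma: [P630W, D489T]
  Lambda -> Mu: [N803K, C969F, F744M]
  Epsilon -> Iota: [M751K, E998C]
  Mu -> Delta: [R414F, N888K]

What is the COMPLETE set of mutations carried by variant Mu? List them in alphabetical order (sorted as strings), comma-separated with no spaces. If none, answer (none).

Answer: C969F,F744M,N803K

Derivation:
At Lambda: gained [] -> total []
At Mu: gained ['N803K', 'C969F', 'F744M'] -> total ['C969F', 'F744M', 'N803K']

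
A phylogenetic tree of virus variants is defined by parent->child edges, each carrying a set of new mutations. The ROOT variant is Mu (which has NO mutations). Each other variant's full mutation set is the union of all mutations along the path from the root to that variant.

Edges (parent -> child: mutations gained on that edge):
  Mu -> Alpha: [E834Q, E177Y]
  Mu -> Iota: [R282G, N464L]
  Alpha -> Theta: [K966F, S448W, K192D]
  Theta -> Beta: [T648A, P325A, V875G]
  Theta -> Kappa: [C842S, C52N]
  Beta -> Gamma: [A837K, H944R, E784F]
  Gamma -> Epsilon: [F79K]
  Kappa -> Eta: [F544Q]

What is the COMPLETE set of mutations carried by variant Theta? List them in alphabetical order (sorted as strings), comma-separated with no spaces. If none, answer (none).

At Mu: gained [] -> total []
At Alpha: gained ['E834Q', 'E177Y'] -> total ['E177Y', 'E834Q']
At Theta: gained ['K966F', 'S448W', 'K192D'] -> total ['E177Y', 'E834Q', 'K192D', 'K966F', 'S448W']

Answer: E177Y,E834Q,K192D,K966F,S448W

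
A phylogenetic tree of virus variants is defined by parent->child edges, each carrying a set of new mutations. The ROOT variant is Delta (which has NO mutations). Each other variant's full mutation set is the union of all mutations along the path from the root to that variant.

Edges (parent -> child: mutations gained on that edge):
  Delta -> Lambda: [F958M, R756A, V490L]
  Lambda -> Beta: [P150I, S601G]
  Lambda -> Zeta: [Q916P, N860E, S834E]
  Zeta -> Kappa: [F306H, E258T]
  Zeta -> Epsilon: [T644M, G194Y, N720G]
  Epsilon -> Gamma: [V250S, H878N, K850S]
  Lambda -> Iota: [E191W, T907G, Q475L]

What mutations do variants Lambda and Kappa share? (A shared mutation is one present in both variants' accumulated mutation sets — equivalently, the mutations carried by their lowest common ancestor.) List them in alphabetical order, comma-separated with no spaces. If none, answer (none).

Answer: F958M,R756A,V490L

Derivation:
Accumulating mutations along path to Lambda:
  At Delta: gained [] -> total []
  At Lambda: gained ['F958M', 'R756A', 'V490L'] -> total ['F958M', 'R756A', 'V490L']
Mutations(Lambda) = ['F958M', 'R756A', 'V490L']
Accumulating mutations along path to Kappa:
  At Delta: gained [] -> total []
  At Lambda: gained ['F958M', 'R756A', 'V490L'] -> total ['F958M', 'R756A', 'V490L']
  At Zeta: gained ['Q916P', 'N860E', 'S834E'] -> total ['F958M', 'N860E', 'Q916P', 'R756A', 'S834E', 'V490L']
  At Kappa: gained ['F306H', 'E258T'] -> total ['E258T', 'F306H', 'F958M', 'N860E', 'Q916P', 'R756A', 'S834E', 'V490L']
Mutations(Kappa) = ['E258T', 'F306H', 'F958M', 'N860E', 'Q916P', 'R756A', 'S834E', 'V490L']
Intersection: ['F958M', 'R756A', 'V490L'] ∩ ['E258T', 'F306H', 'F958M', 'N860E', 'Q916P', 'R756A', 'S834E', 'V490L'] = ['F958M', 'R756A', 'V490L']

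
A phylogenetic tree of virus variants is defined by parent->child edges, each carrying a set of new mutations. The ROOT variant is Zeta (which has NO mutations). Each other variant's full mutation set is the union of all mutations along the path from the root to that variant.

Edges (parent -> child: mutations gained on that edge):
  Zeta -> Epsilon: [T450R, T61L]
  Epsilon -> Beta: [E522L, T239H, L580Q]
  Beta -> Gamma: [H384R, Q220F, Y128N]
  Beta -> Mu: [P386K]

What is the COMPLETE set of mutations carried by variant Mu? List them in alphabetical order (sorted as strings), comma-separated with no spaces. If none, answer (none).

Answer: E522L,L580Q,P386K,T239H,T450R,T61L

Derivation:
At Zeta: gained [] -> total []
At Epsilon: gained ['T450R', 'T61L'] -> total ['T450R', 'T61L']
At Beta: gained ['E522L', 'T239H', 'L580Q'] -> total ['E522L', 'L580Q', 'T239H', 'T450R', 'T61L']
At Mu: gained ['P386K'] -> total ['E522L', 'L580Q', 'P386K', 'T239H', 'T450R', 'T61L']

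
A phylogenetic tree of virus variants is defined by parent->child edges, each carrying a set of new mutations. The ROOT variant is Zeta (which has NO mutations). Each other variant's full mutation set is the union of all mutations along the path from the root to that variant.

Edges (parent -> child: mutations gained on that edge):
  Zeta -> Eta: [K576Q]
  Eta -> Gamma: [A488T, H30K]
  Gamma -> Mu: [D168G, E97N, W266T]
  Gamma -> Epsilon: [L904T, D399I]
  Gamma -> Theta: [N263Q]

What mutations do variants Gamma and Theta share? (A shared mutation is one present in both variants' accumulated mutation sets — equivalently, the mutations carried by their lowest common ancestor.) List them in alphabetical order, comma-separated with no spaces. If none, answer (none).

Accumulating mutations along path to Gamma:
  At Zeta: gained [] -> total []
  At Eta: gained ['K576Q'] -> total ['K576Q']
  At Gamma: gained ['A488T', 'H30K'] -> total ['A488T', 'H30K', 'K576Q']
Mutations(Gamma) = ['A488T', 'H30K', 'K576Q']
Accumulating mutations along path to Theta:
  At Zeta: gained [] -> total []
  At Eta: gained ['K576Q'] -> total ['K576Q']
  At Gamma: gained ['A488T', 'H30K'] -> total ['A488T', 'H30K', 'K576Q']
  At Theta: gained ['N263Q'] -> total ['A488T', 'H30K', 'K576Q', 'N263Q']
Mutations(Theta) = ['A488T', 'H30K', 'K576Q', 'N263Q']
Intersection: ['A488T', 'H30K', 'K576Q'] ∩ ['A488T', 'H30K', 'K576Q', 'N263Q'] = ['A488T', 'H30K', 'K576Q']

Answer: A488T,H30K,K576Q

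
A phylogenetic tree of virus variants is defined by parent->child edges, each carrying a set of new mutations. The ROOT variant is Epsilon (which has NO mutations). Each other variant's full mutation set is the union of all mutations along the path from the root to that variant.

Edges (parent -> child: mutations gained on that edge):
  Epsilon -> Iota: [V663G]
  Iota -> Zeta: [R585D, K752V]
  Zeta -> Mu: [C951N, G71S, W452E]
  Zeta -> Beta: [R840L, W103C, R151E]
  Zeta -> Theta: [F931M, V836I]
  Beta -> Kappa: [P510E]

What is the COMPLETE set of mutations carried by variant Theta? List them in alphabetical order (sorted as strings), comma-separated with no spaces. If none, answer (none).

At Epsilon: gained [] -> total []
At Iota: gained ['V663G'] -> total ['V663G']
At Zeta: gained ['R585D', 'K752V'] -> total ['K752V', 'R585D', 'V663G']
At Theta: gained ['F931M', 'V836I'] -> total ['F931M', 'K752V', 'R585D', 'V663G', 'V836I']

Answer: F931M,K752V,R585D,V663G,V836I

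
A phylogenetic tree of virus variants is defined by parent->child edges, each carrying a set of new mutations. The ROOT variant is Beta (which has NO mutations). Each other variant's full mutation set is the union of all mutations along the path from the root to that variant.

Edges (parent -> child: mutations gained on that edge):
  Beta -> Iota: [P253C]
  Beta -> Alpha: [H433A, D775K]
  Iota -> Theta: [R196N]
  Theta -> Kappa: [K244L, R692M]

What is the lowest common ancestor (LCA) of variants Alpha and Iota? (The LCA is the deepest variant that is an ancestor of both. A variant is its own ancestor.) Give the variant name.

Answer: Beta

Derivation:
Path from root to Alpha: Beta -> Alpha
  ancestors of Alpha: {Beta, Alpha}
Path from root to Iota: Beta -> Iota
  ancestors of Iota: {Beta, Iota}
Common ancestors: {Beta}
Walk up from Iota: Iota (not in ancestors of Alpha), Beta (in ancestors of Alpha)
Deepest common ancestor (LCA) = Beta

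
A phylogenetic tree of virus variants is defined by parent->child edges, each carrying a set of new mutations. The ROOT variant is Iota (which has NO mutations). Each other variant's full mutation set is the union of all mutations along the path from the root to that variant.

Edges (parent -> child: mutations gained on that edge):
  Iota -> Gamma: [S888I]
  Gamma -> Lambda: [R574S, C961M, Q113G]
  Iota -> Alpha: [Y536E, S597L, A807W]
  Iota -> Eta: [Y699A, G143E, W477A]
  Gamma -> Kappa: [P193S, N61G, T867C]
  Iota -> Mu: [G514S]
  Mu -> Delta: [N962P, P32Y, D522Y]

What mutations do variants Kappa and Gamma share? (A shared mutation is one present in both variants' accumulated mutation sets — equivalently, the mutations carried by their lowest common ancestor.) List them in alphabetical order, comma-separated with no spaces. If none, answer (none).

Accumulating mutations along path to Kappa:
  At Iota: gained [] -> total []
  At Gamma: gained ['S888I'] -> total ['S888I']
  At Kappa: gained ['P193S', 'N61G', 'T867C'] -> total ['N61G', 'P193S', 'S888I', 'T867C']
Mutations(Kappa) = ['N61G', 'P193S', 'S888I', 'T867C']
Accumulating mutations along path to Gamma:
  At Iota: gained [] -> total []
  At Gamma: gained ['S888I'] -> total ['S888I']
Mutations(Gamma) = ['S888I']
Intersection: ['N61G', 'P193S', 'S888I', 'T867C'] ∩ ['S888I'] = ['S888I']

Answer: S888I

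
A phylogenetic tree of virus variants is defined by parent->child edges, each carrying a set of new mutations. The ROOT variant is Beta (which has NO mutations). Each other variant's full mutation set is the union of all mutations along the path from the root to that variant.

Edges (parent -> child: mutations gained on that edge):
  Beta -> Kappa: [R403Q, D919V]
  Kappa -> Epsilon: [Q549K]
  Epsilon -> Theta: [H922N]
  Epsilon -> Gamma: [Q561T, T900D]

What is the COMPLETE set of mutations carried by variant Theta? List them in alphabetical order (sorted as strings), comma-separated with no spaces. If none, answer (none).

At Beta: gained [] -> total []
At Kappa: gained ['R403Q', 'D919V'] -> total ['D919V', 'R403Q']
At Epsilon: gained ['Q549K'] -> total ['D919V', 'Q549K', 'R403Q']
At Theta: gained ['H922N'] -> total ['D919V', 'H922N', 'Q549K', 'R403Q']

Answer: D919V,H922N,Q549K,R403Q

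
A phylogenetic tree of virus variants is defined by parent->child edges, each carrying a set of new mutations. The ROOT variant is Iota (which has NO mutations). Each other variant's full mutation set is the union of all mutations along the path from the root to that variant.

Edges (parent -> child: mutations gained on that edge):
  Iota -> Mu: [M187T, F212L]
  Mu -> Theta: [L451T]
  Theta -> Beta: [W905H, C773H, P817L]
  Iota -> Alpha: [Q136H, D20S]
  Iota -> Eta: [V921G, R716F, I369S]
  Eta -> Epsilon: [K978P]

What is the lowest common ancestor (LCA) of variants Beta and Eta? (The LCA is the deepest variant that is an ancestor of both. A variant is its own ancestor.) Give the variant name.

Path from root to Beta: Iota -> Mu -> Theta -> Beta
  ancestors of Beta: {Iota, Mu, Theta, Beta}
Path from root to Eta: Iota -> Eta
  ancestors of Eta: {Iota, Eta}
Common ancestors: {Iota}
Walk up from Eta: Eta (not in ancestors of Beta), Iota (in ancestors of Beta)
Deepest common ancestor (LCA) = Iota

Answer: Iota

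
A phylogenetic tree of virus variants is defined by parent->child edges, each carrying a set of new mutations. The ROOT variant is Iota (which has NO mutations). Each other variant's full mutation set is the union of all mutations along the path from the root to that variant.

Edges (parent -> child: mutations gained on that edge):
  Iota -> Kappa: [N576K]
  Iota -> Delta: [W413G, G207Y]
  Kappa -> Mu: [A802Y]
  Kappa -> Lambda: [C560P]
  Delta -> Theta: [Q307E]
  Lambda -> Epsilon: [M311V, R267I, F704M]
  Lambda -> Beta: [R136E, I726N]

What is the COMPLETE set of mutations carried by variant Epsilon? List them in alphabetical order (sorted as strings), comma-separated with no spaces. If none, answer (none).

Answer: C560P,F704M,M311V,N576K,R267I

Derivation:
At Iota: gained [] -> total []
At Kappa: gained ['N576K'] -> total ['N576K']
At Lambda: gained ['C560P'] -> total ['C560P', 'N576K']
At Epsilon: gained ['M311V', 'R267I', 'F704M'] -> total ['C560P', 'F704M', 'M311V', 'N576K', 'R267I']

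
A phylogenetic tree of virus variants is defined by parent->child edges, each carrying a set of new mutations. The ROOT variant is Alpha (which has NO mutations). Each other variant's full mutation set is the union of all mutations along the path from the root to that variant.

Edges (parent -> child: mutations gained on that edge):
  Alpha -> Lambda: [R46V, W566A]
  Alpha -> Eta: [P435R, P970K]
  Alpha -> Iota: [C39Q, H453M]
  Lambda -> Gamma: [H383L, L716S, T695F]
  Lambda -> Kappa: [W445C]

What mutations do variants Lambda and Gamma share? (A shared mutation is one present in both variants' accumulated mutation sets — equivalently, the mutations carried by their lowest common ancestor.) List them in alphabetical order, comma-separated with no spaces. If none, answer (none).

Answer: R46V,W566A

Derivation:
Accumulating mutations along path to Lambda:
  At Alpha: gained [] -> total []
  At Lambda: gained ['R46V', 'W566A'] -> total ['R46V', 'W566A']
Mutations(Lambda) = ['R46V', 'W566A']
Accumulating mutations along path to Gamma:
  At Alpha: gained [] -> total []
  At Lambda: gained ['R46V', 'W566A'] -> total ['R46V', 'W566A']
  At Gamma: gained ['H383L', 'L716S', 'T695F'] -> total ['H383L', 'L716S', 'R46V', 'T695F', 'W566A']
Mutations(Gamma) = ['H383L', 'L716S', 'R46V', 'T695F', 'W566A']
Intersection: ['R46V', 'W566A'] ∩ ['H383L', 'L716S', 'R46V', 'T695F', 'W566A'] = ['R46V', 'W566A']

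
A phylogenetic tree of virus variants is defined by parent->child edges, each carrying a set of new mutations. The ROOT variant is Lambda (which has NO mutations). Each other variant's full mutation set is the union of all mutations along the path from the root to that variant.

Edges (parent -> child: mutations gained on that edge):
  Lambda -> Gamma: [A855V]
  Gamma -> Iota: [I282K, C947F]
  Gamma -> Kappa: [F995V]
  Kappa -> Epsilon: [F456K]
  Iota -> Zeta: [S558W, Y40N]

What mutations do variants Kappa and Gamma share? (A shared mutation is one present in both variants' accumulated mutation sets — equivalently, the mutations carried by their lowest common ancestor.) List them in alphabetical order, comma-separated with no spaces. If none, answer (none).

Accumulating mutations along path to Kappa:
  At Lambda: gained [] -> total []
  At Gamma: gained ['A855V'] -> total ['A855V']
  At Kappa: gained ['F995V'] -> total ['A855V', 'F995V']
Mutations(Kappa) = ['A855V', 'F995V']
Accumulating mutations along path to Gamma:
  At Lambda: gained [] -> total []
  At Gamma: gained ['A855V'] -> total ['A855V']
Mutations(Gamma) = ['A855V']
Intersection: ['A855V', 'F995V'] ∩ ['A855V'] = ['A855V']

Answer: A855V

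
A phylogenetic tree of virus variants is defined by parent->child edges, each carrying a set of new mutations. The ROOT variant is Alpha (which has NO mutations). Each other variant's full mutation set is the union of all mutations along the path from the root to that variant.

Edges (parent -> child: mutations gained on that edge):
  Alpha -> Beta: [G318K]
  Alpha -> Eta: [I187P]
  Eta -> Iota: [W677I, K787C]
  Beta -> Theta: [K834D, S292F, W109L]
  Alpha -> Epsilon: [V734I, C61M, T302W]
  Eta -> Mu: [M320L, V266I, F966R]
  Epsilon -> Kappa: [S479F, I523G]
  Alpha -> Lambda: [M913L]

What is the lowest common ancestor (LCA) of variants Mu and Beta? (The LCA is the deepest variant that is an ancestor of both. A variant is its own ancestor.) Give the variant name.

Path from root to Mu: Alpha -> Eta -> Mu
  ancestors of Mu: {Alpha, Eta, Mu}
Path from root to Beta: Alpha -> Beta
  ancestors of Beta: {Alpha, Beta}
Common ancestors: {Alpha}
Walk up from Beta: Beta (not in ancestors of Mu), Alpha (in ancestors of Mu)
Deepest common ancestor (LCA) = Alpha

Answer: Alpha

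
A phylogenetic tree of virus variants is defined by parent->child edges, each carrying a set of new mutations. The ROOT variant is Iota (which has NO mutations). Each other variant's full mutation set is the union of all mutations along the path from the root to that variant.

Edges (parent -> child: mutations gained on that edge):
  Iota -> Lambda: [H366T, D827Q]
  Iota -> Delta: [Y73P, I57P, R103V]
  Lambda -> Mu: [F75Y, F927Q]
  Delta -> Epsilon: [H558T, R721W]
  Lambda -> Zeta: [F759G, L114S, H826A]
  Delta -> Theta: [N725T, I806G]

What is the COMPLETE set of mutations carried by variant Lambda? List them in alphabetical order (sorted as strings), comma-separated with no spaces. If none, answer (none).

At Iota: gained [] -> total []
At Lambda: gained ['H366T', 'D827Q'] -> total ['D827Q', 'H366T']

Answer: D827Q,H366T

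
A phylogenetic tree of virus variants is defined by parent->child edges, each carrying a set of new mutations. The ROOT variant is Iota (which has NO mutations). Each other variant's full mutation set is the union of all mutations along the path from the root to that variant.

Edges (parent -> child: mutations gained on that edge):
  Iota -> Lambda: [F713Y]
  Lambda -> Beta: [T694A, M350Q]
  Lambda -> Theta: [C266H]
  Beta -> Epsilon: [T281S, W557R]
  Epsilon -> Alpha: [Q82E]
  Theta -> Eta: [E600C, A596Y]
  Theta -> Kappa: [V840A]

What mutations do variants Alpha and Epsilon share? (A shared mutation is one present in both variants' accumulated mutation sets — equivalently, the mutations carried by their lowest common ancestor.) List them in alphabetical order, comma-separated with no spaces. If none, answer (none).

Accumulating mutations along path to Alpha:
  At Iota: gained [] -> total []
  At Lambda: gained ['F713Y'] -> total ['F713Y']
  At Beta: gained ['T694A', 'M350Q'] -> total ['F713Y', 'M350Q', 'T694A']
  At Epsilon: gained ['T281S', 'W557R'] -> total ['F713Y', 'M350Q', 'T281S', 'T694A', 'W557R']
  At Alpha: gained ['Q82E'] -> total ['F713Y', 'M350Q', 'Q82E', 'T281S', 'T694A', 'W557R']
Mutations(Alpha) = ['F713Y', 'M350Q', 'Q82E', 'T281S', 'T694A', 'W557R']
Accumulating mutations along path to Epsilon:
  At Iota: gained [] -> total []
  At Lambda: gained ['F713Y'] -> total ['F713Y']
  At Beta: gained ['T694A', 'M350Q'] -> total ['F713Y', 'M350Q', 'T694A']
  At Epsilon: gained ['T281S', 'W557R'] -> total ['F713Y', 'M350Q', 'T281S', 'T694A', 'W557R']
Mutations(Epsilon) = ['F713Y', 'M350Q', 'T281S', 'T694A', 'W557R']
Intersection: ['F713Y', 'M350Q', 'Q82E', 'T281S', 'T694A', 'W557R'] ∩ ['F713Y', 'M350Q', 'T281S', 'T694A', 'W557R'] = ['F713Y', 'M350Q', 'T281S', 'T694A', 'W557R']

Answer: F713Y,M350Q,T281S,T694A,W557R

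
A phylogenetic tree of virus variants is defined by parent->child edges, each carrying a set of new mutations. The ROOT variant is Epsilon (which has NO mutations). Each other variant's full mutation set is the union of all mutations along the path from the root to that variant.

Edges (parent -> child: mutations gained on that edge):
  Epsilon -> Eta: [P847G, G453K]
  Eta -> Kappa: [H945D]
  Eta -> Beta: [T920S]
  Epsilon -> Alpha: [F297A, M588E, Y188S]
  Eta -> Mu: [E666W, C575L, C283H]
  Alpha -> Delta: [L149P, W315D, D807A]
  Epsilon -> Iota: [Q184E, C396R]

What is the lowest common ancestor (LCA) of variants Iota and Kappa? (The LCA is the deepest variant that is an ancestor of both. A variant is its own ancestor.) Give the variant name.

Answer: Epsilon

Derivation:
Path from root to Iota: Epsilon -> Iota
  ancestors of Iota: {Epsilon, Iota}
Path from root to Kappa: Epsilon -> Eta -> Kappa
  ancestors of Kappa: {Epsilon, Eta, Kappa}
Common ancestors: {Epsilon}
Walk up from Kappa: Kappa (not in ancestors of Iota), Eta (not in ancestors of Iota), Epsilon (in ancestors of Iota)
Deepest common ancestor (LCA) = Epsilon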